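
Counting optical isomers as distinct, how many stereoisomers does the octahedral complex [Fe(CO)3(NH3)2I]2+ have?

In an octahedral complex each vertex has one trans partner and four cis neighbours.
Working through the distinct placements yields 3 geometric isomers: CO mer, NH3 trans; CO mer, NH3 cis; CO fac, NH3 cis.
Each arrangement has an internal mirror plane or centre of symmetry, so none is chiral.

3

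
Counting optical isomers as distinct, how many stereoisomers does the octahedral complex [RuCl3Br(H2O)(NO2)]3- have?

5

In an octahedral complex each vertex has one trans partner and four cis neighbours.
Working through the distinct placements yields 4 geometric isomers: Cl mer (3 arrangements); Cl fac (chiral).
One of these lacks any improper symmetry element and so occurs as an enantiomeric pair, giving 4 + 1 = 5 stereoisomers in total.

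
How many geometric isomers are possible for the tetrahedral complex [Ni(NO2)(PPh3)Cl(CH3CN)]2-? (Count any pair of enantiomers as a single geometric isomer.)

1

Only one geometric arrangement is possible; it has no improper symmetry element, so it exists as a pair of enantiomers (2 stereoisomers).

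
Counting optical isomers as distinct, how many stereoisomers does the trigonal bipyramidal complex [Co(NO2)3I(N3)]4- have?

There are 4 geometric isomers: I axial, N3 axial; I axial, N3 equatorial; I equatorial, N3 axial; I equatorial, N3 equatorial.
Each arrangement has an internal mirror plane or centre of symmetry, so none is chiral.

4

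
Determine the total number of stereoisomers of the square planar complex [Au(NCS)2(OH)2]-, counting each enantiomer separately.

In a square planar complex each vertex has one trans partner and two cis neighbours.
There are 2 geometric isomers: NCS cis; NCS trans.
Each arrangement has an internal mirror plane or centre of symmetry, so none is chiral.

2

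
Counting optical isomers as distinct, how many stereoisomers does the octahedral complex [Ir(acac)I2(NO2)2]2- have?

4

An octahedron has six vertices in three trans pairs; every non-trans pair is cis.
Each acac is bidentate and must span two cis positions.
Working through the distinct placements yields 3 geometric isomers: I trans, NO2 cis; I cis, NO2 cis (chiral); I cis, NO2 trans.
One of these lacks any improper symmetry element and so occurs as an enantiomeric pair, giving 3 + 1 = 4 stereoisomers in total.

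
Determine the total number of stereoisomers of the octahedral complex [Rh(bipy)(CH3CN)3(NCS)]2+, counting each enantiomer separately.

Each bipy is bidentate and must span two cis positions.
The distinct arrangements are (2 in all): CH3CN mer; CH3CN fac.
Each arrangement has an internal mirror plane or centre of symmetry, so none is chiral.

2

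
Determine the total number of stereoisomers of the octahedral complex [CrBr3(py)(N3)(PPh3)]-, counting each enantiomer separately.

The distinct arrangements are (4 in all): Br mer (3 arrangements); Br fac (chiral).
One of these lacks any improper symmetry element and so occurs as an enantiomeric pair, giving 4 + 1 = 5 stereoisomers in total.

5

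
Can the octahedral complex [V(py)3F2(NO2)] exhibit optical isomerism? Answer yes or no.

The six octahedral sites form three mutually perpendicular trans pairs.
Working through the distinct placements yields 3 geometric isomers: py mer, F trans; py mer, F cis; py fac, F cis.
Each arrangement has an internal mirror plane or centre of symmetry, so none is chiral.

no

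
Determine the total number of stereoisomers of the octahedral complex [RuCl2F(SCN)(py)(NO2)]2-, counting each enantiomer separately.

15

In an octahedral complex each vertex has one trans partner and four cis neighbours.
Placing the ligands in turn and identifying arrangements related by rotation or reflection leaves 9 distinct geometric isomers.
Of these, 6 lack any improper symmetry element and so occur as enantiomeric pairs, giving 9 + 6 = 15 stereoisomers in total.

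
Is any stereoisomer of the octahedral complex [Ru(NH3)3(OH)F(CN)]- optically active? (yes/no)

yes

In an octahedral complex each vertex has one trans partner and four cis neighbours.
There are 4 geometric isomers: NH3 mer (3 arrangements); NH3 fac (chiral).
One of these lacks any improper symmetry element and so occurs as an enantiomeric pair, giving 4 + 1 = 5 stereoisomers in total.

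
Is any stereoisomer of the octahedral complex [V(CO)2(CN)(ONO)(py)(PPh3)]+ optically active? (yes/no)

yes

An octahedron has six vertices in three trans pairs; every non-trans pair is cis.
Systematic enumeration (placing each ligand type in turn and discarding arrangements equivalent by rotation or reflection) gives 9 geometric isomers.
Of these, 6 lack any improper symmetry element and so occur as enantiomeric pairs, giving 9 + 6 = 15 stereoisomers in total.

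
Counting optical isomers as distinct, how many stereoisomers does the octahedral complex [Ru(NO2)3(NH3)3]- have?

2

Working through the distinct placements yields 2 geometric isomers: NO2 mer; NO2 fac.
Each arrangement has an internal mirror plane or centre of symmetry, so none is chiral.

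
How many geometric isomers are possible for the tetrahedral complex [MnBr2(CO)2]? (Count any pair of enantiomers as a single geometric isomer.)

All four vertices of a tetrahedron are equivalent and mutually adjacent, so cis/trans isomerism cannot arise.
Only one geometric arrangement is possible.

1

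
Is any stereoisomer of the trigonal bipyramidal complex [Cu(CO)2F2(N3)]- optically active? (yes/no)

yes

A trigonal bipyramid has two axial and three equatorial sites, which are chemically inequivalent.
Systematic enumeration (placing each ligand type in turn and discarding arrangements equivalent by rotation or reflection) gives 5 geometric isomers.
One of these lacks any improper symmetry element and so occurs as an enantiomeric pair, giving 5 + 1 = 6 stereoisomers in total.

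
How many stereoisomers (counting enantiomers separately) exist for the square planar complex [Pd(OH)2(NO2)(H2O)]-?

2

A square has two trans pairs of vertices; adjacent vertices are cis.
The distinct arrangements are (2 in all): OH cis; OH trans.
Each arrangement has an internal mirror plane or centre of symmetry, so none is chiral.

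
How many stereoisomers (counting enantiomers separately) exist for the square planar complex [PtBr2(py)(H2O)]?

A square has two trans pairs of vertices; adjacent vertices are cis.
Working through the distinct placements yields 2 geometric isomers: Br cis; Br trans.
Each arrangement has an internal mirror plane or centre of symmetry, so none is chiral.

2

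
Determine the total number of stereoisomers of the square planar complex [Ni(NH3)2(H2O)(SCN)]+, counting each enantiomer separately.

A square has two trans pairs of vertices; adjacent vertices are cis.
Working through the distinct placements yields 2 geometric isomers: NH3 cis; NH3 trans.
Each arrangement has an internal mirror plane or centre of symmetry, so none is chiral.

2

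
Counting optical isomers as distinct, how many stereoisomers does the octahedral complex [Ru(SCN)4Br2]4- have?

There are 2 geometric isomers: Br trans; Br cis.
Each arrangement has an internal mirror plane or centre of symmetry, so none is chiral.

2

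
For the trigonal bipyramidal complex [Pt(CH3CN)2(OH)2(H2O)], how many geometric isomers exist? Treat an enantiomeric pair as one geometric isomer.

A trigonal bipyramid has two axial and three equatorial sites, which are chemically inequivalent.
Exhaustive case analysis gives 5 geometric isomers.

5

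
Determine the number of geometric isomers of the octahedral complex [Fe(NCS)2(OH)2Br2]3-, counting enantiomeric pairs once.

5

The six octahedral sites form three mutually perpendicular trans pairs.
Working through the distinct placements yields 5 geometric isomers: NCS trans, OH trans, Br trans; NCS cis, OH cis, Br trans; NCS cis, OH trans, Br cis; NCS cis, OH cis, Br cis (chiral); NCS trans, OH cis, Br cis.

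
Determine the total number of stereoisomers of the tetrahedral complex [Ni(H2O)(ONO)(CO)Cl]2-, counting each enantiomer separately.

All four vertices of a tetrahedron are equivalent and mutually adjacent, so cis/trans isomerism cannot arise.
Only one geometric arrangement is possible; it has no improper symmetry element, so it exists as a pair of enantiomers (2 stereoisomers).

2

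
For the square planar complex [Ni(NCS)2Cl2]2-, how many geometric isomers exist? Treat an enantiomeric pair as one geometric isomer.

2

In a square planar complex each vertex has one trans partner and two cis neighbours.
The distinct arrangements are (2 in all): NCS cis; NCS trans.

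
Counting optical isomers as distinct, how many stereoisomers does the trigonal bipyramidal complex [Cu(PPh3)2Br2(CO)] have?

6

In a trigonal bipyramid the two axial positions differ from the three equatorial ones.
Placing the ligands in turn and identifying arrangements related by rotation or reflection leaves 5 distinct geometric isomers.
One of these lacks any improper symmetry element and so occurs as an enantiomeric pair, giving 5 + 1 = 6 stereoisomers in total.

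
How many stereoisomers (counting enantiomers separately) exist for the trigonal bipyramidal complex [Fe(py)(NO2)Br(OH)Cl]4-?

20

In a trigonal bipyramid the two axial positions differ from the three equatorial ones.
Systematic enumeration (placing each ligand type in turn and discarding arrangements equivalent by rotation or reflection) gives 10 geometric isomers.
Of these, 10 lack any improper symmetry element and so occur as enantiomeric pairs, giving 10 + 10 = 20 stereoisomers in total.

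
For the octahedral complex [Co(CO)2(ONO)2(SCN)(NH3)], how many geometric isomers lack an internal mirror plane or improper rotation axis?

An octahedron has six vertices in three trans pairs; every non-trans pair is cis.
Systematic placement gives 6 geometric isomers: CO trans, ONO cis; CO trans, ONO trans; CO cis, ONO cis (3 arrangements, 2 chiral); CO cis, ONO trans.
Of these, 2 lack any improper symmetry element and so occur as enantiomeric pairs, giving 6 + 2 = 8 stereoisomers in total.

2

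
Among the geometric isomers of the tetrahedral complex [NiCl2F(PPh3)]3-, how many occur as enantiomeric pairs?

0

In a tetrahedral complex all four positions are equivalent and every pair of ligands is adjacent — there is no cis/trans distinction.
Only one geometric arrangement is possible.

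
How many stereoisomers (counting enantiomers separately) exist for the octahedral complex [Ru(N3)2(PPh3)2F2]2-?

The six octahedral sites form three mutually perpendicular trans pairs.
The distinct arrangements are (5 in all): N3 trans, PPh3 trans, F trans; N3 cis, PPh3 cis, F trans; N3 cis, PPh3 trans, F cis; N3 cis, PPh3 cis, F cis (chiral); N3 trans, PPh3 cis, F cis.
One of these lacks any improper symmetry element and so occurs as an enantiomeric pair, giving 5 + 1 = 6 stereoisomers in total.

6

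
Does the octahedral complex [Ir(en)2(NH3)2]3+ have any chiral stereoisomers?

yes

An octahedron has six vertices in three trans pairs; every non-trans pair is cis.
Each en is bidentate and must span two cis positions.
The distinct arrangements are (2 in all): NH3 trans; NH3 cis (chiral).
One of these lacks any improper symmetry element and so occurs as an enantiomeric pair, giving 2 + 1 = 3 stereoisomers in total.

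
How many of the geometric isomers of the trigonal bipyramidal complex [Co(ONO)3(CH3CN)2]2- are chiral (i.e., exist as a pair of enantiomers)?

A trigonal bipyramid has two axial and three equatorial sites, which are chemically inequivalent.
Systematic placement gives 3 geometric isomers: CH3CN both axial; CH3CN one axial, one equatorial; CH3CN both equatorial.
Each arrangement has an internal mirror plane or centre of symmetry, so none is chiral.

0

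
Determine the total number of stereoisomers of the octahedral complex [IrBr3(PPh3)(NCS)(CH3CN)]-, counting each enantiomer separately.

5

The six octahedral sites form three mutually perpendicular trans pairs.
The distinct arrangements are (4 in all): Br mer (3 arrangements); Br fac (chiral).
One of these lacks any improper symmetry element and so occurs as an enantiomeric pair, giving 4 + 1 = 5 stereoisomers in total.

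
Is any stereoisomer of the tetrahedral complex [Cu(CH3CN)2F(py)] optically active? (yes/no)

no

Only one geometric arrangement is possible.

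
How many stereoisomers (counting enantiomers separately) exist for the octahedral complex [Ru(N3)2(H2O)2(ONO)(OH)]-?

In an octahedral complex each vertex has one trans partner and four cis neighbours.
There are 6 geometric isomers: N3 trans, H2O trans; N3 cis, H2O trans; N3 cis, H2O cis (3 arrangements, 2 chiral); N3 trans, H2O cis.
Of these, 2 lack any improper symmetry element and so occur as enantiomeric pairs, giving 6 + 2 = 8 stereoisomers in total.

8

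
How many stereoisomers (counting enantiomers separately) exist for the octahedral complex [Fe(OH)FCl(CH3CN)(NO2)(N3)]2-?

30

An octahedron has six vertices in three trans pairs; every non-trans pair is cis.
Systematic enumeration (placing each ligand type in turn and discarding arrangements equivalent by rotation or reflection) gives 15 geometric isomers.
Of these, 15 lack any improper symmetry element and so occur as enantiomeric pairs, giving 15 + 15 = 30 stereoisomers in total.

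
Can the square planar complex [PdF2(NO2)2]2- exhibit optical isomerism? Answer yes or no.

A square has two trans pairs of vertices; adjacent vertices are cis.
Working through the distinct placements yields 2 geometric isomers: F cis; F trans.
Each arrangement has an internal mirror plane or centre of symmetry, so none is chiral.

no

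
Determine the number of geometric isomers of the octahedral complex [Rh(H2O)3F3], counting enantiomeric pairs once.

Working through the distinct placements yields 2 geometric isomers: H2O mer; H2O fac.

2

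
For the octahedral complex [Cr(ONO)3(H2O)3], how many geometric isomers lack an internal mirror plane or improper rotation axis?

0

There are 2 geometric isomers: ONO mer; ONO fac.
Each arrangement has an internal mirror plane or centre of symmetry, so none is chiral.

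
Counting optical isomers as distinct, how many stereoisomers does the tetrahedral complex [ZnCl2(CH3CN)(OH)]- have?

1

Only one geometric arrangement is possible.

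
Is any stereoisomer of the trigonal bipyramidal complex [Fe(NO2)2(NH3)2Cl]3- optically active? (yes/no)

yes

Placing the ligands in turn and identifying arrangements related by rotation or reflection leaves 5 distinct geometric isomers.
One of these lacks any improper symmetry element and so occurs as an enantiomeric pair, giving 5 + 1 = 6 stereoisomers in total.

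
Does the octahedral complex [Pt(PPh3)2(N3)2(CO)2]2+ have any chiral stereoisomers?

yes

The six octahedral sites form three mutually perpendicular trans pairs.
The distinct arrangements are (5 in all): PPh3 trans, N3 trans, CO trans; PPh3 cis, N3 cis, CO trans; PPh3 trans, N3 cis, CO cis; PPh3 cis, N3 cis, CO cis (chiral); PPh3 cis, N3 trans, CO cis.
One of these lacks any improper symmetry element and so occurs as an enantiomeric pair, giving 5 + 1 = 6 stereoisomers in total.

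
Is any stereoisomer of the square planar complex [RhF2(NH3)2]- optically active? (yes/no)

A square has two trans pairs of vertices; adjacent vertices are cis.
Working through the distinct placements yields 2 geometric isomers: F cis; F trans.
Each arrangement has an internal mirror plane or centre of symmetry, so none is chiral.

no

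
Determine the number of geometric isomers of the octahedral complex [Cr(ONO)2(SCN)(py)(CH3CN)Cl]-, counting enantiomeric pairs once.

The six octahedral sites form three mutually perpendicular trans pairs.
Systematic enumeration (placing each ligand type in turn and discarding arrangements equivalent by rotation or reflection) gives 9 geometric isomers.

9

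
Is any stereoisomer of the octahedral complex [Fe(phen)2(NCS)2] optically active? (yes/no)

yes

In an octahedral complex each vertex has one trans partner and four cis neighbours.
Each phen is bidentate and must span two cis positions.
There are 2 geometric isomers: NCS trans; NCS cis (chiral).
One of these lacks any improper symmetry element and so occurs as an enantiomeric pair, giving 2 + 1 = 3 stereoisomers in total.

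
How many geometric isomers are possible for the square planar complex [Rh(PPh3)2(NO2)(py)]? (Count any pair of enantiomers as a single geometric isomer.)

In a square planar complex each vertex has one trans partner and two cis neighbours.
The distinct arrangements are (2 in all): PPh3 cis; PPh3 trans.

2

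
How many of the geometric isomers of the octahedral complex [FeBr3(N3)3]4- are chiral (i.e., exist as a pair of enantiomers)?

In an octahedral complex each vertex has one trans partner and four cis neighbours.
Systematic placement gives 2 geometric isomers: Br mer; Br fac.
Each arrangement has an internal mirror plane or centre of symmetry, so none is chiral.

0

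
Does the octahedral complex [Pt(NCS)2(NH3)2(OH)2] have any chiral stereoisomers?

An octahedron has six vertices in three trans pairs; every non-trans pair is cis.
There are 5 geometric isomers: NCS trans, NH3 trans, OH trans; NCS trans, NH3 cis, OH cis; NCS cis, NH3 cis, OH trans; NCS cis, NH3 cis, OH cis (chiral); NCS cis, NH3 trans, OH cis.
One of these lacks any improper symmetry element and so occurs as an enantiomeric pair, giving 5 + 1 = 6 stereoisomers in total.

yes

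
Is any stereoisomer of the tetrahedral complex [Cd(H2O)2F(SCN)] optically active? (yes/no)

All four vertices of a tetrahedron are equivalent and mutually adjacent, so cis/trans isomerism cannot arise.
Only one geometric arrangement is possible.

no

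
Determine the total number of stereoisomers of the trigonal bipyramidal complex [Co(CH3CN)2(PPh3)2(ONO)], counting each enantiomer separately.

A trigonal bipyramid has two axial and three equatorial sites, which are chemically inequivalent.
Systematic enumeration (placing each ligand type in turn and discarding arrangements equivalent by rotation or reflection) gives 5 geometric isomers.
One of these lacks any improper symmetry element and so occurs as an enantiomeric pair, giving 5 + 1 = 6 stereoisomers in total.

6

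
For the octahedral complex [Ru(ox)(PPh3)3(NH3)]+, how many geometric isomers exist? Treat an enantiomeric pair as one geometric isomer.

2

In an octahedral complex each vertex has one trans partner and four cis neighbours.
Each ox is bidentate and must span two cis positions.
Systematic placement gives 2 geometric isomers: PPh3 fac; PPh3 mer.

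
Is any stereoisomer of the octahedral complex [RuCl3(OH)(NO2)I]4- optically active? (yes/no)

yes

The six octahedral sites form three mutually perpendicular trans pairs.
There are 4 geometric isomers: Cl mer (3 arrangements); Cl fac (chiral).
One of these lacks any improper symmetry element and so occurs as an enantiomeric pair, giving 4 + 1 = 5 stereoisomers in total.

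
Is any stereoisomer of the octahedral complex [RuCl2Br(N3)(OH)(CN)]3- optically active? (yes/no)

Exhaustive case analysis gives 9 geometric isomers.
Of these, 6 lack any improper symmetry element and so occur as enantiomeric pairs, giving 9 + 6 = 15 stereoisomers in total.

yes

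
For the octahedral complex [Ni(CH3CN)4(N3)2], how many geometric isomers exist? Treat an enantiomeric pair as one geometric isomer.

The distinct arrangements are (2 in all): N3 trans; N3 cis.

2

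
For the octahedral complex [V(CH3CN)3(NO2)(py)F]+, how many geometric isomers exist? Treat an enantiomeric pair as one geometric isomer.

In an octahedral complex each vertex has one trans partner and four cis neighbours.
Working through the distinct placements yields 4 geometric isomers: CH3CN mer (3 arrangements); CH3CN fac (chiral).

4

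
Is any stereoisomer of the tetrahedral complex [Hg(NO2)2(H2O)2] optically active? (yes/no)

In a tetrahedral complex all four positions are equivalent and every pair of ligands is adjacent — there is no cis/trans distinction.
Only one geometric arrangement is possible.

no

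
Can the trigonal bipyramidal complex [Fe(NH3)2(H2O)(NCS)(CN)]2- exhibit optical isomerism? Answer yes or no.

In a trigonal bipyramid the two axial positions differ from the three equatorial ones.
Exhaustive case analysis gives 7 geometric isomers.
Of these, 3 lack any improper symmetry element and so occur as enantiomeric pairs, giving 7 + 3 = 10 stereoisomers in total.

yes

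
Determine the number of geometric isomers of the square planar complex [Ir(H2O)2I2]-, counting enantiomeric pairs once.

2

In a square planar complex each vertex has one trans partner and two cis neighbours.
There are 2 geometric isomers: H2O cis; H2O trans.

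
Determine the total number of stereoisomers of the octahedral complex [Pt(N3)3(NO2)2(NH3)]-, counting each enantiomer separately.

The six octahedral sites form three mutually perpendicular trans pairs.
Systematic placement gives 3 geometric isomers: N3 mer, NO2 trans; N3 mer, NO2 cis; N3 fac, NO2 cis.
Each arrangement has an internal mirror plane or centre of symmetry, so none is chiral.

3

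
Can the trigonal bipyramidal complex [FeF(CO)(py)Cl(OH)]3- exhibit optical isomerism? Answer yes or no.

yes

In a trigonal bipyramid the two axial positions differ from the three equatorial ones.
Placing the ligands in turn and identifying arrangements related by rotation or reflection leaves 10 distinct geometric isomers.
Of these, 10 lack any improper symmetry element and so occur as enantiomeric pairs, giving 10 + 10 = 20 stereoisomers in total.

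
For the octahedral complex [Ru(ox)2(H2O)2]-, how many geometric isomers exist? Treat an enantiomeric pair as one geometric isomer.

2

Each ox is bidentate and must span two cis positions.
Systematic placement gives 2 geometric isomers: H2O trans; H2O cis (chiral).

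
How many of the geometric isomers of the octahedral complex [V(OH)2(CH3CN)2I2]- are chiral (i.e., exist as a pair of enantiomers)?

1

The six octahedral sites form three mutually perpendicular trans pairs.
There are 5 geometric isomers: OH trans, CH3CN trans, I trans; OH cis, CH3CN trans, I cis; OH trans, CH3CN cis, I cis; OH cis, CH3CN cis, I cis (chiral); OH cis, CH3CN cis, I trans.
One of these lacks any improper symmetry element and so occurs as an enantiomeric pair, giving 5 + 1 = 6 stereoisomers in total.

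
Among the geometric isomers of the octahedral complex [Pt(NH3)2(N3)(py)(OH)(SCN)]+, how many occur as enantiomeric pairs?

6

An octahedron has six vertices in three trans pairs; every non-trans pair is cis.
Placing the ligands in turn and identifying arrangements related by rotation or reflection leaves 9 distinct geometric isomers.
Of these, 6 lack any improper symmetry element and so occur as enantiomeric pairs, giving 9 + 6 = 15 stereoisomers in total.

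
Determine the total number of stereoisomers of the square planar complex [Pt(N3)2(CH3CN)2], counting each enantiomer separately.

Working through the distinct placements yields 2 geometric isomers: N3 cis; N3 trans.
Each arrangement has an internal mirror plane or centre of symmetry, so none is chiral.

2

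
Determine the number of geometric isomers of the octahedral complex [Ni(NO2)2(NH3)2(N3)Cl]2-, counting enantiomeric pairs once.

6

There are 6 geometric isomers: NO2 trans, NH3 trans; NO2 cis, NH3 cis (3 arrangements, 2 chiral); NO2 trans, NH3 cis; NO2 cis, NH3 trans.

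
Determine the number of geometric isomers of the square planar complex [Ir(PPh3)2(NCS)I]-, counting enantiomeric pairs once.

In a square planar complex each vertex has one trans partner and two cis neighbours.
There are 2 geometric isomers: PPh3 cis; PPh3 trans.

2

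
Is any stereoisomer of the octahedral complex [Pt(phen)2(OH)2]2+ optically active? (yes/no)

yes

An octahedron has six vertices in three trans pairs; every non-trans pair is cis.
Each phen is bidentate and must span two cis positions.
Working through the distinct placements yields 2 geometric isomers: OH trans; OH cis (chiral).
One of these lacks any improper symmetry element and so occurs as an enantiomeric pair, giving 2 + 1 = 3 stereoisomers in total.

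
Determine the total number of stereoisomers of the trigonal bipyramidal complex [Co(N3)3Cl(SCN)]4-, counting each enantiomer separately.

A trigonal bipyramid has two axial and three equatorial sites, which are chemically inequivalent.
There are 4 geometric isomers: Cl axial, SCN equatorial; Cl axial, SCN axial; Cl equatorial, SCN equatorial; Cl equatorial, SCN axial.
Each arrangement has an internal mirror plane or centre of symmetry, so none is chiral.

4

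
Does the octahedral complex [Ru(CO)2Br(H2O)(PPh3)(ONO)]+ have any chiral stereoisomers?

The six octahedral sites form three mutually perpendicular trans pairs.
Exhaustive case analysis gives 9 geometric isomers.
Of these, 6 lack any improper symmetry element and so occur as enantiomeric pairs, giving 9 + 6 = 15 stereoisomers in total.

yes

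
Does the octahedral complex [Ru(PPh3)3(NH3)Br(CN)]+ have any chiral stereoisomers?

yes

An octahedron has six vertices in three trans pairs; every non-trans pair is cis.
The distinct arrangements are (4 in all): PPh3 mer (3 arrangements); PPh3 fac (chiral).
One of these lacks any improper symmetry element and so occurs as an enantiomeric pair, giving 4 + 1 = 5 stereoisomers in total.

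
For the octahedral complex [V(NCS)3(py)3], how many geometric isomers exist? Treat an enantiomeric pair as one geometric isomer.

2

An octahedron has six vertices in three trans pairs; every non-trans pair is cis.
Systematic placement gives 2 geometric isomers: NCS mer; NCS fac.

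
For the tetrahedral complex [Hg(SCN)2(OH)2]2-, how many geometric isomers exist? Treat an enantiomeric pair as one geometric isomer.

1

In a tetrahedral complex all four positions are equivalent and every pair of ligands is adjacent — there is no cis/trans distinction.
Only one geometric arrangement is possible.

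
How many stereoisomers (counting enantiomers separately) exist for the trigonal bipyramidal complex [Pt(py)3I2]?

In a trigonal bipyramid the two axial positions differ from the three equatorial ones.
Systematic placement gives 3 geometric isomers: I both axial; I one axial, one equatorial; I both equatorial.
Each arrangement has an internal mirror plane or centre of symmetry, so none is chiral.

3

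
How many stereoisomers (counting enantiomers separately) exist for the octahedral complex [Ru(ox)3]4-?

The six octahedral sites form three mutually perpendicular trans pairs.
Each ox is bidentate and must span two cis positions.
Only one geometric arrangement is possible; it has no improper symmetry element, so it exists as a pair of enantiomers (2 stereoisomers).

2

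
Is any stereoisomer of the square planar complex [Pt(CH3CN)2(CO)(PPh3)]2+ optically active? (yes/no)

A square has two trans pairs of vertices; adjacent vertices are cis.
Working through the distinct placements yields 2 geometric isomers: CH3CN cis; CH3CN trans.
Each arrangement has an internal mirror plane or centre of symmetry, so none is chiral.

no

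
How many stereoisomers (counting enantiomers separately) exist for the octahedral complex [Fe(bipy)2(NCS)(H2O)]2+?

The six octahedral sites form three mutually perpendicular trans pairs.
Each bipy is bidentate and must span two cis positions.
Systematic placement gives 2 geometric isomers: NCS and H2O mutually trans; NCS and H2O mutually cis (chiral).
One of these lacks any improper symmetry element and so occurs as an enantiomeric pair, giving 2 + 1 = 3 stereoisomers in total.

3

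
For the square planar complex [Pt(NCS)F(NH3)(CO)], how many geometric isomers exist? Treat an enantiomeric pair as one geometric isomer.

3

The distinct arrangements are (3 in all): (CO/NCS trans, F/NH3 trans); (CO/NH3 trans, F/NCS trans); (CO/F trans, NCS/NH3 trans).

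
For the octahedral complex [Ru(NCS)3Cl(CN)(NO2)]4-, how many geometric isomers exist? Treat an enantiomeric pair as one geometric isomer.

An octahedron has six vertices in three trans pairs; every non-trans pair is cis.
The distinct arrangements are (4 in all): NCS mer (3 arrangements); NCS fac (chiral).

4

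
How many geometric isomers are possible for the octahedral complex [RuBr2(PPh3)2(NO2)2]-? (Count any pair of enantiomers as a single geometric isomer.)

5

Systematic placement gives 5 geometric isomers: Br trans, PPh3 trans, NO2 trans; Br trans, PPh3 cis, NO2 cis; Br cis, PPh3 trans, NO2 cis; Br cis, PPh3 cis, NO2 cis (chiral); Br cis, PPh3 cis, NO2 trans.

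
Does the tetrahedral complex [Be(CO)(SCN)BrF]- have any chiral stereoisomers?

In a tetrahedral complex all four positions are equivalent and every pair of ligands is adjacent — there is no cis/trans distinction.
Only one geometric arrangement is possible; it has no improper symmetry element, so it exists as a pair of enantiomers (2 stereoisomers).

yes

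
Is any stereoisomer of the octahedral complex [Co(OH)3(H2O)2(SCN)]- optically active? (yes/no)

In an octahedral complex each vertex has one trans partner and four cis neighbours.
Working through the distinct placements yields 3 geometric isomers: OH mer, H2O trans; OH fac, H2O cis; OH mer, H2O cis.
Each arrangement has an internal mirror plane or centre of symmetry, so none is chiral.

no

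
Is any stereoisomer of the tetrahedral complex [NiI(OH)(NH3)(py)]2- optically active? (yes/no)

yes

In a tetrahedral complex all four positions are equivalent and every pair of ligands is adjacent — there is no cis/trans distinction.
Only one geometric arrangement is possible; it has no improper symmetry element, so it exists as a pair of enantiomers (2 stereoisomers).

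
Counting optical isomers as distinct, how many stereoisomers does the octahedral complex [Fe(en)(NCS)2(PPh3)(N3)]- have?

The six octahedral sites form three mutually perpendicular trans pairs.
Each en is bidentate and must span two cis positions.
Working through the distinct placements yields 4 geometric isomers: NCS cis (3 arrangements, 2 chiral); NCS trans.
Of these, 2 lack any improper symmetry element and so occur as enantiomeric pairs, giving 4 + 2 = 6 stereoisomers in total.

6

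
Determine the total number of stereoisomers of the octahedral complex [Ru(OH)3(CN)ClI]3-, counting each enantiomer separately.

An octahedron has six vertices in three trans pairs; every non-trans pair is cis.
The distinct arrangements are (4 in all): OH mer (3 arrangements); OH fac (chiral).
One of these lacks any improper symmetry element and so occurs as an enantiomeric pair, giving 4 + 1 = 5 stereoisomers in total.

5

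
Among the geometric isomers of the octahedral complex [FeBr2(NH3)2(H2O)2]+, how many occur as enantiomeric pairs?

1

In an octahedral complex each vertex has one trans partner and four cis neighbours.
Working through the distinct placements yields 5 geometric isomers: Br trans, NH3 trans, H2O trans; Br trans, NH3 cis, H2O cis; Br cis, NH3 trans, H2O cis; Br cis, NH3 cis, H2O cis (chiral); Br cis, NH3 cis, H2O trans.
One of these lacks any improper symmetry element and so occurs as an enantiomeric pair, giving 5 + 1 = 6 stereoisomers in total.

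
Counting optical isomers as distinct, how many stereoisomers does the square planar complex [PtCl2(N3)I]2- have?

A square has two trans pairs of vertices; adjacent vertices are cis.
Systematic placement gives 2 geometric isomers: Cl cis; Cl trans.
Each arrangement has an internal mirror plane or centre of symmetry, so none is chiral.

2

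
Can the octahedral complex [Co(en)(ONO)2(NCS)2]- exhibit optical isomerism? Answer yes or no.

An octahedron has six vertices in three trans pairs; every non-trans pair is cis.
Each en is bidentate and must span two cis positions.
There are 3 geometric isomers: ONO cis, NCS trans; ONO cis, NCS cis (chiral); ONO trans, NCS cis.
One of these lacks any improper symmetry element and so occurs as an enantiomeric pair, giving 3 + 1 = 4 stereoisomers in total.

yes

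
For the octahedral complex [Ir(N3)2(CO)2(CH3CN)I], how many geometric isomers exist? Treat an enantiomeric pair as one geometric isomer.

6

An octahedron has six vertices in three trans pairs; every non-trans pair is cis.
Systematic placement gives 6 geometric isomers: N3 trans, CO cis; N3 cis, CO cis (3 arrangements, 2 chiral); N3 trans, CO trans; N3 cis, CO trans.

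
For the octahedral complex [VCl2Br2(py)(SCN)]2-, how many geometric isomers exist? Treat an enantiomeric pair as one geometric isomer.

6

The distinct arrangements are (6 in all): Cl trans, Br trans; Cl cis, Br trans; Cl cis, Br cis (3 arrangements, 2 chiral); Cl trans, Br cis.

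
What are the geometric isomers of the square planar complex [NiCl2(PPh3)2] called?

cis and trans

In a square planar complex each vertex has one trans partner and two cis neighbours.
There are 2 geometric isomers: Cl cis; Cl trans.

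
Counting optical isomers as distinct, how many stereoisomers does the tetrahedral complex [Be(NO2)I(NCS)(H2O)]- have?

2

Only one geometric arrangement is possible; it has no improper symmetry element, so it exists as a pair of enantiomers (2 stereoisomers).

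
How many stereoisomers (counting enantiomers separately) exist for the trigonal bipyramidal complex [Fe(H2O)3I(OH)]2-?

4

There are 4 geometric isomers: I equatorial, OH equatorial; I axial, OH equatorial; I equatorial, OH axial; I axial, OH axial.
Each arrangement has an internal mirror plane or centre of symmetry, so none is chiral.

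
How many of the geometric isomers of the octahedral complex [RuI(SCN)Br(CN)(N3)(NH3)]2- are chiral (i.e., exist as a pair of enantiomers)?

15

An octahedron has six vertices in three trans pairs; every non-trans pair is cis.
Exhaustive case analysis gives 15 geometric isomers.
Of these, 15 lack any improper symmetry element and so occur as enantiomeric pairs, giving 15 + 15 = 30 stereoisomers in total.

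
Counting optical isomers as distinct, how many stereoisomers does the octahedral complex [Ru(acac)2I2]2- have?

Each acac is bidentate and must span two cis positions.
Systematic placement gives 2 geometric isomers: I trans; I cis (chiral).
One of these lacks any improper symmetry element and so occurs as an enantiomeric pair, giving 2 + 1 = 3 stereoisomers in total.

3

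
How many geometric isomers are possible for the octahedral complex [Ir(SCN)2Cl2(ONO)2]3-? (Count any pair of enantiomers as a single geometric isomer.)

The six octahedral sites form three mutually perpendicular trans pairs.
There are 5 geometric isomers: SCN trans, Cl trans, ONO trans; SCN cis, Cl trans, ONO cis; SCN trans, Cl cis, ONO cis; SCN cis, Cl cis, ONO cis (chiral); SCN cis, Cl cis, ONO trans.

5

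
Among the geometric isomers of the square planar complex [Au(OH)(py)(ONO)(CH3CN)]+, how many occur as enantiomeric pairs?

In a square planar complex each vertex has one trans partner and two cis neighbours.
Working through the distinct placements yields 3 geometric isomers: (CH3CN/ONO trans, OH/py trans); (CH3CN/py trans, OH/ONO trans); (CH3CN/OH trans, ONO/py trans).
Each arrangement has an internal mirror plane or centre of symmetry, so none is chiral.

0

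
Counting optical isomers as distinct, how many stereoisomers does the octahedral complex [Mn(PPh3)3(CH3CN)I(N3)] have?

The six octahedral sites form three mutually perpendicular trans pairs.
There are 4 geometric isomers: PPh3 mer (3 arrangements); PPh3 fac (chiral).
One of these lacks any improper symmetry element and so occurs as an enantiomeric pair, giving 4 + 1 = 5 stereoisomers in total.

5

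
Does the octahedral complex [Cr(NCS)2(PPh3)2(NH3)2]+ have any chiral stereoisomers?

An octahedron has six vertices in three trans pairs; every non-trans pair is cis.
Systematic placement gives 5 geometric isomers: NCS trans, PPh3 trans, NH3 trans; NCS trans, PPh3 cis, NH3 cis; NCS cis, PPh3 trans, NH3 cis; NCS cis, PPh3 cis, NH3 cis (chiral); NCS cis, PPh3 cis, NH3 trans.
One of these lacks any improper symmetry element and so occurs as an enantiomeric pair, giving 5 + 1 = 6 stereoisomers in total.

yes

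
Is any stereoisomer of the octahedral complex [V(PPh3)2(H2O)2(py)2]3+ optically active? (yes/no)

yes

An octahedron has six vertices in three trans pairs; every non-trans pair is cis.
The distinct arrangements are (5 in all): PPh3 trans, H2O trans, py trans; PPh3 cis, H2O trans, py cis; PPh3 cis, H2O cis, py trans; PPh3 cis, H2O cis, py cis (chiral); PPh3 trans, H2O cis, py cis.
One of these lacks any improper symmetry element and so occurs as an enantiomeric pair, giving 5 + 1 = 6 stereoisomers in total.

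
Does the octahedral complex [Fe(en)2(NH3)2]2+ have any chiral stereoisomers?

yes

Each en is bidentate and must span two cis positions.
There are 2 geometric isomers: NH3 trans; NH3 cis (chiral).
One of these lacks any improper symmetry element and so occurs as an enantiomeric pair, giving 2 + 1 = 3 stereoisomers in total.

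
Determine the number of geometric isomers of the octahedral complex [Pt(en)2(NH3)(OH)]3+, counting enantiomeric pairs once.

2

In an octahedral complex each vertex has one trans partner and four cis neighbours.
Each en is bidentate and must span two cis positions.
Working through the distinct placements yields 2 geometric isomers: NH3 and OH mutually trans; NH3 and OH mutually cis (chiral).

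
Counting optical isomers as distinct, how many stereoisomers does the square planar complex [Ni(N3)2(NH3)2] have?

2

A square has two trans pairs of vertices; adjacent vertices are cis.
The distinct arrangements are (2 in all): N3 cis; N3 trans.
Each arrangement has an internal mirror plane or centre of symmetry, so none is chiral.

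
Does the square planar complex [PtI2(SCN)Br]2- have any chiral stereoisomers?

no

Working through the distinct placements yields 2 geometric isomers: I cis; I trans.
Each arrangement has an internal mirror plane or centre of symmetry, so none is chiral.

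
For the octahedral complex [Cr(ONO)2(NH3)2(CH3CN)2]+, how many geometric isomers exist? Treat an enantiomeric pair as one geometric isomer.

An octahedron has six vertices in three trans pairs; every non-trans pair is cis.
Working through the distinct placements yields 5 geometric isomers: ONO trans, NH3 trans, CH3CN trans; ONO cis, NH3 cis, CH3CN trans; ONO trans, NH3 cis, CH3CN cis; ONO cis, NH3 cis, CH3CN cis (chiral); ONO cis, NH3 trans, CH3CN cis.

5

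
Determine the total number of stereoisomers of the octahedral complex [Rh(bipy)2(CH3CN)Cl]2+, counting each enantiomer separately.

In an octahedral complex each vertex has one trans partner and four cis neighbours.
Each bipy is bidentate and must span two cis positions.
Working through the distinct placements yields 2 geometric isomers: CH3CN and Cl mutually trans; CH3CN and Cl mutually cis (chiral).
One of these lacks any improper symmetry element and so occurs as an enantiomeric pair, giving 2 + 1 = 3 stereoisomers in total.

3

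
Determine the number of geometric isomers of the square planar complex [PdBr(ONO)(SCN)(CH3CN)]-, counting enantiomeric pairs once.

A square has two trans pairs of vertices; adjacent vertices are cis.
There are 3 geometric isomers: (Br/ONO trans, CH3CN/SCN trans); (Br/SCN trans, CH3CN/ONO trans); (Br/CH3CN trans, ONO/SCN trans).

3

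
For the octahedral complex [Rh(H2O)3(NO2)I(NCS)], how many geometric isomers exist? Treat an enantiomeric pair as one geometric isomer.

The six octahedral sites form three mutually perpendicular trans pairs.
Systematic placement gives 4 geometric isomers: H2O mer (3 arrangements); H2O fac (chiral).

4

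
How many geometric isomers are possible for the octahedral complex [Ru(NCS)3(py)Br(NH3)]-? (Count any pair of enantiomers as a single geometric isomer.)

4

An octahedron has six vertices in three trans pairs; every non-trans pair is cis.
There are 4 geometric isomers: NCS mer (3 arrangements); NCS fac (chiral).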